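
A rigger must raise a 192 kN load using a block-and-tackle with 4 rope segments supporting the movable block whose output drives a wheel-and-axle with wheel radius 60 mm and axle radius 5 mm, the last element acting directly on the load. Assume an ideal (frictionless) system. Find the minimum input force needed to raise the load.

4 kN

Block-and-tackle MA = number of supporting rope parts = 4.
Wheel-and-axle MA = R/r = 60/5 = 12.
Combined ideal MA = 4 × 12 = 48.
Effort = load / MA = 192 / 48 = 4 kN.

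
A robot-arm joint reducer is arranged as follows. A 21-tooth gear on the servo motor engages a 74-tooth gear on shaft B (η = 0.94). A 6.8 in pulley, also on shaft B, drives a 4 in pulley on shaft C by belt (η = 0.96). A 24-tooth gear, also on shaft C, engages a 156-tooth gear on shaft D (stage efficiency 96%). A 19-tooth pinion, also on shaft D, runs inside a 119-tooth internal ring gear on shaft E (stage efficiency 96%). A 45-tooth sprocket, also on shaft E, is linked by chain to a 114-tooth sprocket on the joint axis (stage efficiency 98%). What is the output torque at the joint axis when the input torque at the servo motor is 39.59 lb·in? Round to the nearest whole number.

Gear mesh: ratio = 74/21 = 3.5238; torque at shaft B = 39.59 × 3.5238 × 0.94 = 131.14 lb·in.
Belt: ratio = 4/6.8 = 0.58824; torque at shaft C = 131.14 × 0.58824 × 0.96 = 74.054 lb·in.
Gear mesh: ratio = 156/24 = 6.5; torque at shaft D = 74.054 × 6.5 × 0.96 = 462.1 lb·in.
Internal gear: ratio = 119/19 = 6.2632; torque at shaft E = 462.1 × 6.2632 × 0.96 = 2778.4 lb·in.
Chain: ratio = 114/45 = 2.5333; torque at the joint axis = 2778.4 × 2.5333 × 0.98 = 6897.9 lb·in.

6898 lb·in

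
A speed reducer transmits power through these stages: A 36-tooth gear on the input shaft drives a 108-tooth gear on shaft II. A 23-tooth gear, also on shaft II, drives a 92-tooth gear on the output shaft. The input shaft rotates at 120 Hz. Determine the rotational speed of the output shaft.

10 Hz

gear mesh 108/36 = 3 → 120/3 = 40 Hz
gear mesh 92/23 = 4 → 40/4 = 10 Hz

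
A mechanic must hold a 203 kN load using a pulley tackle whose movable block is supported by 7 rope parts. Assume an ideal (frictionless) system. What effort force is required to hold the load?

Block-and-tackle MA = number of supporting rope parts = 7.
Effort = load / MA = 203 / 7 = 29 kN.

29 kN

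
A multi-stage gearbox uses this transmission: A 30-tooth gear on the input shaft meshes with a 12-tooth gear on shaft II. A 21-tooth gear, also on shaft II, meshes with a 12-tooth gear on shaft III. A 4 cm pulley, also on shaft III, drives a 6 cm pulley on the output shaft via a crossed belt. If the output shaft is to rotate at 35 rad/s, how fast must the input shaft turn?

Overall ratio R = 0.4 × 0.57143 × 1.5 = 0.34286.
Required input speed = output speed × R = 35 × 0.34286 = 12 rad/s.

12 rad/s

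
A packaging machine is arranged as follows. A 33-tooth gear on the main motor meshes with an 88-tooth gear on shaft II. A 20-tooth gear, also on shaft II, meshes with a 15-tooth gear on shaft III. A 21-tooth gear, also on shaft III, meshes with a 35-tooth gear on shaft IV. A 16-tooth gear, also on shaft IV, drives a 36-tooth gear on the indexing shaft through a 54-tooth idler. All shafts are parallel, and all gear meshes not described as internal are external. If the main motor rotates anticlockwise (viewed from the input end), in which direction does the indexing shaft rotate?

clockwise

the main motor → shaft II: external mesh, 1 reversal → CW.
shaft II → shaft III: external mesh, 1 reversal → CCW.
shaft III → shaft IV: external mesh, 1 reversal → CW.
shaft IV → the indexing shaft: driver → idler → driven is 2 external meshes, 2 reversals → CW.
5 reversals in total — an odd number — so the indexing shaft turns opposite to the main motor.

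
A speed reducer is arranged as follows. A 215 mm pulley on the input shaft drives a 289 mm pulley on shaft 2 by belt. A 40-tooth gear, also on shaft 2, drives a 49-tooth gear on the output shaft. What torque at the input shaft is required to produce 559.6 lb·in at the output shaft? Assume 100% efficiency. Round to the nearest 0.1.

Overall ratio R = 1.3442 × 1.225 = 1.6466.
Input torque = output torque / R = 559.6 / 1.6466 = 339.85 lb·in.

339.8 lb·in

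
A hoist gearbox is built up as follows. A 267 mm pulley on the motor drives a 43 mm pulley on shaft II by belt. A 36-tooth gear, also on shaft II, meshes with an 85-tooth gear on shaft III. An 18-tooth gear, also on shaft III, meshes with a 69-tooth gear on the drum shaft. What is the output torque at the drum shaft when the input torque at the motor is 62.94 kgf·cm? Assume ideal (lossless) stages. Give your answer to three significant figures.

Belt: ratio = 43/267 = 0.16105; torque at shaft II = 62.94 × 0.16105 = 10.136 kgf·cm.
Gear mesh: ratio = 85/36 = 2.3611; torque at shaft III = 10.136 × 2.3611 = 23.933 kgf·cm.
Gear mesh: ratio = 69/18 = 3.8333; torque at the drum shaft = 23.933 × 3.8333 = 91.744 kgf·cm.

91.7 kgf·cm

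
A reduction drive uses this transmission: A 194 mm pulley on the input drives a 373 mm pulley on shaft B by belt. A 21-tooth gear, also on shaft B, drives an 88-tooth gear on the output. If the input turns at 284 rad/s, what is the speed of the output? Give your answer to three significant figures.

35.2 rad/s

the input → shaft B (belt, 373/194): 284 ÷ 1.9227 = 147.71 rad/s
shaft B → the output (gear mesh, 88/21): 147.71 ÷ 4.1905 = 35.249 rad/s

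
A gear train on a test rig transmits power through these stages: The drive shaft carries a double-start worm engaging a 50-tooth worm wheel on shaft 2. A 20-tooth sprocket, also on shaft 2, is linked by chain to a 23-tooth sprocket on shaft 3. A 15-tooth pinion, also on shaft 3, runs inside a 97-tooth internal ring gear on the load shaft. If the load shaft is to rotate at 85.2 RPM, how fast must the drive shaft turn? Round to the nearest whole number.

Overall ratio R = 25 × 1.15 × 6.4667 = 185.92.
Required input speed = output speed × R = 85.2 × 185.92 = 15840 RPM.

15840 RPM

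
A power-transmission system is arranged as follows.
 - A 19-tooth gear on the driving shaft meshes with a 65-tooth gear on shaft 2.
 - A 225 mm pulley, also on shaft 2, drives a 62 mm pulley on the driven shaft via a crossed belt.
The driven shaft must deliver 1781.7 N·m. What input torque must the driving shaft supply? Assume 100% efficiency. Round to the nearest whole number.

1890 N·m

Overall ratio R = 3.4211 × 0.27556 = 0.94269.
Input torque = output torque / R = 1781.7 / 0.94269 = 1890 N·m.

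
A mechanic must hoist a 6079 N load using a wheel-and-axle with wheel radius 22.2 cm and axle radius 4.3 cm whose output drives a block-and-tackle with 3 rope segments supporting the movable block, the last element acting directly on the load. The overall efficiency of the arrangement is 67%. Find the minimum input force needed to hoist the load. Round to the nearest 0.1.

Wheel-and-axle MA = R/r = 22.2/4.3 = 5.1628.
Block-and-tackle MA = number of supporting rope parts = 3.
Combined ideal MA = 5.1628 × 3 = 15.488.
Actual MA = 15.488 × 0.67 = 10.377.
Effort = load / actual MA = 6079 / 10.377 = 585.8 N.

585.8 N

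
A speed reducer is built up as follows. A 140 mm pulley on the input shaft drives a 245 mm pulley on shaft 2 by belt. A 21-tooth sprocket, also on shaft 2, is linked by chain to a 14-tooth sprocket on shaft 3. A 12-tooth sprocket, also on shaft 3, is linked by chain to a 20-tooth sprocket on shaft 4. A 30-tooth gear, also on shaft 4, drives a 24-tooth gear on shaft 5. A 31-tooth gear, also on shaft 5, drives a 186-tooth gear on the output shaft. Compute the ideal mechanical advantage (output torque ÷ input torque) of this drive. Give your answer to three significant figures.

Each stage contributes driven/driver: belt 245/140 = 1.75, chain 14/21 = 0.66667, chain 20/12 = 1.6667, gear mesh 24/30 = 0.8, gear mesh 186/31 = 6.
Overall: 1.75 × 0.66667 × 1.6667 × 0.8 × 6 = 9.3333.

9.33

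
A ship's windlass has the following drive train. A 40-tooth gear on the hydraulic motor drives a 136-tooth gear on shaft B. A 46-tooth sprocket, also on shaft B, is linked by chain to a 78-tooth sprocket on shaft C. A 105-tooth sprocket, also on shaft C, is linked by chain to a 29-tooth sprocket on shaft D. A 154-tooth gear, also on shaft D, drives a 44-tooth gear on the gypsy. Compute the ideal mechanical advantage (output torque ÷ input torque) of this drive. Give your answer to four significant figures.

Each stage contributes driven/driver: gear mesh 136/40 = 3.4, chain 78/46 = 1.6957, chain 29/105 = 0.27619, gear mesh 44/154 = 0.28571.
Overall: 3.4 × 1.6957 × 0.27619 × 0.28571 = 0.45494.

0.4549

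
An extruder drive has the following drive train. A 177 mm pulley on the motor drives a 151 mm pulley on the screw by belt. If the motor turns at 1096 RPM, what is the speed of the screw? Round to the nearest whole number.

1285 RPM

Belt: ratio = 151/177 = 0.85311, so the screw turns at 1096 / 0.85311 = 1284.7 RPM.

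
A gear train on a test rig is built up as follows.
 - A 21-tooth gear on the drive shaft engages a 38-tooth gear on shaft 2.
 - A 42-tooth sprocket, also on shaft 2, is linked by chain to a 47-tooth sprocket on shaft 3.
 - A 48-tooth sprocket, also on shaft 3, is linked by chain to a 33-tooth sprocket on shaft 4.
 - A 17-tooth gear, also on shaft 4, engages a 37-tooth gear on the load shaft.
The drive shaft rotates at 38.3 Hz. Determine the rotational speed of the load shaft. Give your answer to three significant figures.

Gear mesh: ratio = 38/21 = 1.8095, so shaft 2 turns at 38.3 / 1.8095 = 21.166 Hz.
Chain: ratio = 47/42 = 1.119, so shaft 3 turns at 21.166 / 1.119 = 18.914 Hz.
Chain: ratio = 33/48 = 0.6875, so shaft 4 turns at 18.914 / 0.6875 = 27.511 Hz.
Gear mesh: ratio = 37/17 = 2.1765, so the load shaft turns at 27.511 / 2.1765 = 12.64 Hz.

12.6 Hz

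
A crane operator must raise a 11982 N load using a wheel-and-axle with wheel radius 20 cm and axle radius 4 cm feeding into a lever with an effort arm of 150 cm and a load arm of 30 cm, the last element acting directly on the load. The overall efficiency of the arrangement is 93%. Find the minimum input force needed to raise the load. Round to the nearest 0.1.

515.4 N

Wheel-and-axle MA = R/r = 20/4 = 5.
Lever MA = effort arm / load arm = 150/30 = 5.
Combined ideal MA = 5 × 5 = 25.
Actual MA = 25 × 0.93 = 23.25.
Effort = load / actual MA = 11982 / 23.25 = 515.35 N.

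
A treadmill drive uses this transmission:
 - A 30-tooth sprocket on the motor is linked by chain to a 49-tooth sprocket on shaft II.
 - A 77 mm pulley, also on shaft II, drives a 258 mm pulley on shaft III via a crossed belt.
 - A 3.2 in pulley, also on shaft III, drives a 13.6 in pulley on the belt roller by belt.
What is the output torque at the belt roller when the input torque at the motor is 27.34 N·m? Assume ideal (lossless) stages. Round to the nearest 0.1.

635.9 N·m

After the chain (49/30): 27.34 × 1.6333 = 44.655 N·m
After the belt (258/77): 44.655 × 3.3506 = 149.62 N·m
After the belt (13.6/3.2): 149.62 × 4.25 = 635.9 N·m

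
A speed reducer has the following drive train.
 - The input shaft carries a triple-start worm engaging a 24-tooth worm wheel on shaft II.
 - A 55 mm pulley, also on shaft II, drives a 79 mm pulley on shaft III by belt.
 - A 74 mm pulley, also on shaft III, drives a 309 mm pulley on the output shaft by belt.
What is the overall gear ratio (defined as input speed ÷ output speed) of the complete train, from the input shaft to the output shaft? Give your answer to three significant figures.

Each stage contributes driven/driver: worm 24/3 = 8, belt 79/55 = 1.4364, belt 309/74 = 4.1757.
Overall: 8 × 1.4364 × 4.1757 = 47.982.

48.0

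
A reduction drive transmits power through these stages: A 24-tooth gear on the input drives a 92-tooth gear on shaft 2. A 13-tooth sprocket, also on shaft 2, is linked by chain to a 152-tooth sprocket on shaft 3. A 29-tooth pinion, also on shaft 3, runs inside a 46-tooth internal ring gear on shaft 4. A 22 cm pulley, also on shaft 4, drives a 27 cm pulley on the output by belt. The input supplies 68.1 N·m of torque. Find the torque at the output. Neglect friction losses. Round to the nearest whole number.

Gear mesh: ratio = 92/24 = 3.8333; torque at shaft 2 = 68.1 × 3.8333 = 261.05 N·m.
Chain: ratio = 152/13 = 11.692; torque at shaft 3 = 261.05 × 11.692 = 3052.3 N·m.
Internal gear: ratio = 46/29 = 1.5862; torque at shaft 4 = 3052.3 × 1.5862 = 4841.5 N·m.
Belt: ratio = 27/22 = 1.2273; torque at the output = 4841.5 × 1.2273 = 5941.9 N·m.

5942 N·m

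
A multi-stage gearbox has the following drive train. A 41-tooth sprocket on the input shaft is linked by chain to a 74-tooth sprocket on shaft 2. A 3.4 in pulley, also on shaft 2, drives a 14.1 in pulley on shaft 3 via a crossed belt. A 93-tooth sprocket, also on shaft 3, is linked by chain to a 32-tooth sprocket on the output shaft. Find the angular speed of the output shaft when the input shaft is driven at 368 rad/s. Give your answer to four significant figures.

142.9 rad/s

chain 74/41 = 1.8049 → 368/1.8049 = 203.89 rad/s
belt 14.1/3.4 = 4.1471 → 203.89/4.1471 = 49.165 rad/s
chain 32/93 = 0.34409 → 49.165/0.34409 = 142.89 rad/s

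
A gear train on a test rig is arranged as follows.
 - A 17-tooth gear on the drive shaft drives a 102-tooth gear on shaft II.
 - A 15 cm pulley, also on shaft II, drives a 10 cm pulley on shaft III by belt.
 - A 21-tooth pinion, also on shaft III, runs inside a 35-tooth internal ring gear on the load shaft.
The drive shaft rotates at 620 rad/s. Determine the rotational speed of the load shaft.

Gear mesh: ratio = 102/17 = 6, so shaft II turns at 620 / 6 = 103.33 rad/s.
Belt: ratio = 10/15 = 0.66667, so shaft III turns at 103.33 / 0.66667 = 155 rad/s.
Internal gear: ratio = 35/21 = 1.6667, so the load shaft turns at 155 / 1.6667 = 93 rad/s.

93 rad/s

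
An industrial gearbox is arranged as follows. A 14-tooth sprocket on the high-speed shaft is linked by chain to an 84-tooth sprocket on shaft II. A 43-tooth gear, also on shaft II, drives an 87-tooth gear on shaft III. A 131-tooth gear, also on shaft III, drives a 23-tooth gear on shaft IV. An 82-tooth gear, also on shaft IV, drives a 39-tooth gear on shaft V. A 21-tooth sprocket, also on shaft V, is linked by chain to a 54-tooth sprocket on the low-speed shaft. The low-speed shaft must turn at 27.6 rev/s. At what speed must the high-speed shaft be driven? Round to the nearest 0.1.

Overall ratio R = 6 × 2.0233 × 0.17557 × 0.47561 × 2.5714 = 2.6067.
Required input speed = output speed × R = 27.6 × 2.6067 = 71.944 rev/s.

71.9 rev/s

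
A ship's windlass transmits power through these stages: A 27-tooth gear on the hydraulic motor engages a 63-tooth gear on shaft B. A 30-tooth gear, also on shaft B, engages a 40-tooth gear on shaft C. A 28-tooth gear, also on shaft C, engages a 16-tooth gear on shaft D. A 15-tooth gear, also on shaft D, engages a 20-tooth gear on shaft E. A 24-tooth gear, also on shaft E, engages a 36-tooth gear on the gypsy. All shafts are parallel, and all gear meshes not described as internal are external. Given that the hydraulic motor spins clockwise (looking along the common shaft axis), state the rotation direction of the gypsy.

counterclockwise

the hydraulic motor → shaft B: external mesh, 1 reversal → CCW.
shaft B → shaft C: external mesh, 1 reversal → CW.
shaft C → shaft D: external mesh, 1 reversal → CCW.
shaft D → shaft E: external mesh, 1 reversal → CW.
shaft E → the gypsy: external mesh, 1 reversal → CCW.
5 reversals in total — an odd number — so the gypsy turns opposite to the hydraulic motor.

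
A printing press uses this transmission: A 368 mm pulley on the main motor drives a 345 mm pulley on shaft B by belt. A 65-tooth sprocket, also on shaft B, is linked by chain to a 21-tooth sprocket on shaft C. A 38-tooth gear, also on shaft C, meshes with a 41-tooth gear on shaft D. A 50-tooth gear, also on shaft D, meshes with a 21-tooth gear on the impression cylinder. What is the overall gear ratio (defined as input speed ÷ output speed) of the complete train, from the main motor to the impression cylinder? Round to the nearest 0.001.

0.137

Each stage contributes driven/driver: belt 345/368 = 0.9375, chain 21/65 = 0.32308, gear mesh 41/38 = 1.0789, gear mesh 21/50 = 0.42.
Overall: 0.9375 × 0.32308 × 1.0789 × 0.42 = 0.13725.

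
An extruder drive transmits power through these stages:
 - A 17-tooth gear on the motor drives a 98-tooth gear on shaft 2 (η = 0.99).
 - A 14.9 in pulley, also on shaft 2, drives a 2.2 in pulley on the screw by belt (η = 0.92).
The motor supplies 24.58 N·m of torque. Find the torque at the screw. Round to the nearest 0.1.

After the gear mesh (98/17): 24.58 × 5.7647 × 0.99 = 140.28 N·m
After the belt (2.2/14.9): 140.28 × 0.14765 × 0.92 = 19.055 N·m

19.1 N·m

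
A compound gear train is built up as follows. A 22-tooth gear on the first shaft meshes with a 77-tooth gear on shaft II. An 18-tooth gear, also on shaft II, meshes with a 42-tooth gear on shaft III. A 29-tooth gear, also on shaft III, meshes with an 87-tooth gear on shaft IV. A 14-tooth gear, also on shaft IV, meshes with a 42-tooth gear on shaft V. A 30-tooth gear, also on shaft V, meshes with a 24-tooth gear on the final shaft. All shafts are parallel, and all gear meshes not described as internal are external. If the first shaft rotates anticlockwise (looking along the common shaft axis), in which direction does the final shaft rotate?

the first shaft → shaft II: external mesh, 1 reversal → CW.
shaft II → shaft III: external mesh, 1 reversal → CCW.
shaft III → shaft IV: external mesh, 1 reversal → CW.
shaft IV → shaft V: external mesh, 1 reversal → CCW.
shaft V → the final shaft: external mesh, 1 reversal → CW.
5 reversals in total — an odd number — so the final shaft turns opposite to the first shaft.

clockwise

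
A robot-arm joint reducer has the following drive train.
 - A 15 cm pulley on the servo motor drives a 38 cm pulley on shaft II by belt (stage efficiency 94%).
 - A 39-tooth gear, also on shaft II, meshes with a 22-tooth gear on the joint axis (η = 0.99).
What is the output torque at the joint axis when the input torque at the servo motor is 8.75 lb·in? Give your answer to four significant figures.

11.64 lb·in

belt 38/15 = 2.5333 → τ = 8.75·2.5333·0.94 = 20.837 lb·in
gear mesh 22/39 = 0.5641 → τ = 20.837·0.5641·0.99 = 11.636 lb·in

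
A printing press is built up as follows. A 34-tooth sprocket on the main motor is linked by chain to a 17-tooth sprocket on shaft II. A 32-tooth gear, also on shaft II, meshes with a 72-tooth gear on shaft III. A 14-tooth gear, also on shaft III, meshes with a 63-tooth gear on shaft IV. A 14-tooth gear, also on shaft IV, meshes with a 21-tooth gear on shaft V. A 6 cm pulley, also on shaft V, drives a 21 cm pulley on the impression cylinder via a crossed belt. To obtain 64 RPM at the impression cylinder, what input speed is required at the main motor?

1701 RPM

Overall ratio R = 0.5 × 2.25 × 4.5 × 1.5 × 3.5 = 26.578.
Required input speed = output speed × R = 64 × 26.578 = 1701 RPM.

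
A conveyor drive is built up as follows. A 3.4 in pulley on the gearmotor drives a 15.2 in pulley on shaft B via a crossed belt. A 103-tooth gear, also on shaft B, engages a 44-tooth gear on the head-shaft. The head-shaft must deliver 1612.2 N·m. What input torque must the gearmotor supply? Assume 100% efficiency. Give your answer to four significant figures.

844.2 N·m

Overall ratio R = 4.4706 × 0.42718 = 1.9098.
Input torque = output torque / R = 1612.2 / 1.9098 = 844.19 N·m.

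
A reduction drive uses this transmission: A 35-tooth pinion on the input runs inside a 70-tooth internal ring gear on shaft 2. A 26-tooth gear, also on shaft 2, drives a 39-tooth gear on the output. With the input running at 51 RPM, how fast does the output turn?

the input → shaft 2 (internal gear, 70/35): 51 ÷ 2 = 25.5 RPM
shaft 2 → the output (gear mesh, 39/26): 25.5 ÷ 1.5 = 17 RPM

17 RPM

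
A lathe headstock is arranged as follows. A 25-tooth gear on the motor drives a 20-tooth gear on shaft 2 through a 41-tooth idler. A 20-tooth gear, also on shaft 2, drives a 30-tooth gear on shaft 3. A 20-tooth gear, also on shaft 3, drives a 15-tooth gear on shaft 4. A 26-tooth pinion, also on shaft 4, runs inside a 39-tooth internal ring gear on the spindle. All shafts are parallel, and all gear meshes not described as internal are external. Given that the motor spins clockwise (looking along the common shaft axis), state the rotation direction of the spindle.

the motor → shaft 2: driver → idler → driven is 2 external meshes, 2 reversals → CW.
shaft 2 → shaft 3: external mesh, 1 reversal → CCW.
shaft 3 → shaft 4: external mesh, 1 reversal → CW.
shaft 4 → the spindle: internal mesh, same direction → CW.
4 reversals in total — an even number — so the spindle turns the same way as the motor.

clockwise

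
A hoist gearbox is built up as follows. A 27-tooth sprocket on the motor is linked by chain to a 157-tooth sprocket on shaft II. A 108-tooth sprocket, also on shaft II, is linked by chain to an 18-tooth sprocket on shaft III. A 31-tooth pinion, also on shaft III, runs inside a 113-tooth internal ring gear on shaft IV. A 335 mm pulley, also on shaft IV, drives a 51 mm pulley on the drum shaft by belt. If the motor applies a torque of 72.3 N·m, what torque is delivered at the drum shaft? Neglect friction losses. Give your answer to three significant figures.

After the chain (157/27): 72.3 × 5.8148 = 420.41 N·m
After the chain (18/108): 420.41 × 0.16667 = 70.069 N·m
After the internal gear (113/31): 70.069 × 3.6452 = 255.41 N·m
After the belt (51/335): 255.41 × 0.15224 = 38.883 N·m

38.9 N·m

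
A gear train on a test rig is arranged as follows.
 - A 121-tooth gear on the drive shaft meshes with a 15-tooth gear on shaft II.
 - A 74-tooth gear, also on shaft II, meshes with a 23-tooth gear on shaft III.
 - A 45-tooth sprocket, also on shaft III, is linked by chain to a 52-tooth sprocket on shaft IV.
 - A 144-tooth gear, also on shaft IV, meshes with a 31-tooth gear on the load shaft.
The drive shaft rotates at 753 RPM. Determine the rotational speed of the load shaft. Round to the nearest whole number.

Gear mesh: ratio = 15/121 = 0.12397, so shaft II turns at 753 / 0.12397 = 6074.2 RPM.
Gear mesh: ratio = 23/74 = 0.31081, so shaft III turns at 6074.2 / 0.31081 = 19543 RPM.
Chain: ratio = 52/45 = 1.1556, so shaft IV turns at 19543 / 1.1556 = 16912 RPM.
Gear mesh: ratio = 31/144 = 0.21528, so the load shaft turns at 16912 / 0.21528 = 78560 RPM.

78560 RPM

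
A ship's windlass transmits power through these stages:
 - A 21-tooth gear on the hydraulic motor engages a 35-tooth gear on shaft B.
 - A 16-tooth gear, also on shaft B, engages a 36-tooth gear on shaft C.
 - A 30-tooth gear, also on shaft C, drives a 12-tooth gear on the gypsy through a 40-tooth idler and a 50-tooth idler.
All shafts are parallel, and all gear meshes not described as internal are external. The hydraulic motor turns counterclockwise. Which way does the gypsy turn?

the hydraulic motor → shaft B: external mesh, 1 reversal → CW.
shaft B → shaft C: external mesh, 1 reversal → CCW.
shaft C → the gypsy: driver → idler → idler → driven is 3 external meshes, 3 reversals → CW.
5 reversals in total — an odd number — so the gypsy turns opposite to the hydraulic motor.

clockwise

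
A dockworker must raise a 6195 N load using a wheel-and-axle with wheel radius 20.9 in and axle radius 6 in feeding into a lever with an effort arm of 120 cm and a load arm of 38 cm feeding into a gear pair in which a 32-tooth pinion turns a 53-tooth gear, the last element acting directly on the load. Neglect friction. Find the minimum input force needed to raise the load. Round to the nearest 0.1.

340.0 N

Wheel-and-axle MA = R/r = 20.9/6 = 3.4833.
Lever MA = effort arm / load arm = 120/38 = 3.1579.
Gear pair MA = 53/32 = 1.6562.
Combined ideal MA = 3.4833 × 3.1579 × 1.6562 = 18.219.
Effort = load / MA = 6195 / 18.219 = 340.03 N.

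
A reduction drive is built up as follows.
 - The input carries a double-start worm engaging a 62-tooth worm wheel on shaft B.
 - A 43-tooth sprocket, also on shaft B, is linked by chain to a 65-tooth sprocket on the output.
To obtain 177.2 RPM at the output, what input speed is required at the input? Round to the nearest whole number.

Overall ratio R = 31 × 1.5116 = 46.86.
Required input speed = output speed × R = 177.2 × 46.86 = 8303.7 RPM.

8304 RPM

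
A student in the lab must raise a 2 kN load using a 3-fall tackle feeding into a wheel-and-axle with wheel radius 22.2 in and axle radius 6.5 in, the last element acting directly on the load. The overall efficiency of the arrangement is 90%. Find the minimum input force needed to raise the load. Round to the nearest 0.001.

Block-and-tackle MA = number of supporting rope parts = 3.
Wheel-and-axle MA = R/r = 22.2/6.5 = 3.4154.
Combined ideal MA = 3 × 3.4154 = 10.246.
Actual MA = 10.246 × 0.90 = 9.2215.
Effort = load / actual MA = 2 / 9.2215 = 0.21688 kN.

0.217 kN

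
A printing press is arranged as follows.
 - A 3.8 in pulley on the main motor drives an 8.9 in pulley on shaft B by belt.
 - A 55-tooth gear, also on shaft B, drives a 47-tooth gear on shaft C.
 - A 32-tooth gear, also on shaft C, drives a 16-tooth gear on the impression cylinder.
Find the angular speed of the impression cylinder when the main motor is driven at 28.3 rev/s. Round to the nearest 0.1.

the main motor → shaft B (belt, 8.9/3.8): 28.3 ÷ 2.3421 = 12.083 rev/s
shaft B → shaft C (gear mesh, 47/55): 12.083 ÷ 0.85455 = 14.14 rev/s
shaft C → the impression cylinder (gear mesh, 16/32): 14.14 ÷ 0.5 = 28.28 rev/s

28.3 rev/s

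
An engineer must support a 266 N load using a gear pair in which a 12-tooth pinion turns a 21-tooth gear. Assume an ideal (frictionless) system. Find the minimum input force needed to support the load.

152 N

Gear pair MA = 21/12 = 1.75.
Effort = load / MA = 266 / 1.75 = 152 N.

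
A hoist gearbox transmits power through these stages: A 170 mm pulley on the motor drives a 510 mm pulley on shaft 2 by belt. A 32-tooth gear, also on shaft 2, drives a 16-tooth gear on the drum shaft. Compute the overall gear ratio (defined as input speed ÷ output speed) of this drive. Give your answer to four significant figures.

Each stage contributes driven/driver: belt 510/170 = 3, gear mesh 16/32 = 0.5.
Overall: 3 × 0.5 = 1.5.

1.500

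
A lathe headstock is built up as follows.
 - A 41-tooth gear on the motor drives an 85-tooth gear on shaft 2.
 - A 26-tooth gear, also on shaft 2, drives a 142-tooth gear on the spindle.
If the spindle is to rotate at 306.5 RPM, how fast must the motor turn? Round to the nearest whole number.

Overall ratio R = 2.0732 × 5.4615 = 11.323.
Required input speed = output speed × R = 306.5 × 11.323 = 3470.4 RPM.

3470 RPM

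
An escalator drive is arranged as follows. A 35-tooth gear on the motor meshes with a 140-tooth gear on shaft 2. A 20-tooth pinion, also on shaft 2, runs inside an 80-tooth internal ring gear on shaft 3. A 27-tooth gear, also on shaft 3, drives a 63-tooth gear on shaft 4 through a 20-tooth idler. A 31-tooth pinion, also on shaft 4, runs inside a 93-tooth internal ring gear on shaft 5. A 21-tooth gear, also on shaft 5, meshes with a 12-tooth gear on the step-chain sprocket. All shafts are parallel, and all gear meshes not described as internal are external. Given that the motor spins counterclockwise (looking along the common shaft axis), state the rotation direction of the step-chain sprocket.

the motor → shaft 2: external mesh, 1 reversal → CW.
shaft 2 → shaft 3: internal mesh, same direction → CW.
shaft 3 → shaft 4: driver → idler → driven is 2 external meshes, 2 reversals → CW.
shaft 4 → shaft 5: internal mesh, same direction → CW.
shaft 5 → the step-chain sprocket: external mesh, 1 reversal → CCW.
4 reversals in total — an even number — so the step-chain sprocket turns the same way as the motor.

counterclockwise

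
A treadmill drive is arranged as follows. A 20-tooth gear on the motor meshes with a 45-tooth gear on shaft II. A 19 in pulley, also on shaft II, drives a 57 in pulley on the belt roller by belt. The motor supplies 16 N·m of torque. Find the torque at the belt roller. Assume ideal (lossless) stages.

108 N·m

Gear mesh: ratio = 45/20 = 2.25; torque at shaft II = 16 × 2.25 = 36 N·m.
Belt: ratio = 57/19 = 3; torque at the belt roller = 36 × 3 = 108 N·m.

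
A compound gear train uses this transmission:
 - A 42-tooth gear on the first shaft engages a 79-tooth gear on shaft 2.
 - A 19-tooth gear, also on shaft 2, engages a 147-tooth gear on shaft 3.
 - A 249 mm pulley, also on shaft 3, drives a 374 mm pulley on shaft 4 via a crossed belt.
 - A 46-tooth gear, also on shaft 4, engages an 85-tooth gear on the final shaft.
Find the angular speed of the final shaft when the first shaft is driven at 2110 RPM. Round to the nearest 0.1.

gear mesh 79/42 = 1.881 → 2110/1.881 = 1121.8 RPM
gear mesh 147/19 = 7.7368 → 1121.8/7.7368 = 144.99 RPM
belt 374/249 = 1.502 → 144.99/1.502 = 96.531 RPM
gear mesh 85/46 = 1.8478 → 96.531/1.8478 = 52.241 RPM

52.2 RPM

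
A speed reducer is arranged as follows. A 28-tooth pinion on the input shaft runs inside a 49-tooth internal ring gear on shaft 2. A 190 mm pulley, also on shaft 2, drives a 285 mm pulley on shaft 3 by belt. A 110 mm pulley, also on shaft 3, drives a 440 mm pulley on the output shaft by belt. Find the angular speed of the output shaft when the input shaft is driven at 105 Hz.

10 Hz

the input shaft → shaft 2 (internal gear, 49/28): 105 ÷ 1.75 = 60 Hz
shaft 2 → shaft 3 (belt, 285/190): 60 ÷ 1.5 = 40 Hz
shaft 3 → the output shaft (belt, 440/110): 40 ÷ 4 = 10 Hz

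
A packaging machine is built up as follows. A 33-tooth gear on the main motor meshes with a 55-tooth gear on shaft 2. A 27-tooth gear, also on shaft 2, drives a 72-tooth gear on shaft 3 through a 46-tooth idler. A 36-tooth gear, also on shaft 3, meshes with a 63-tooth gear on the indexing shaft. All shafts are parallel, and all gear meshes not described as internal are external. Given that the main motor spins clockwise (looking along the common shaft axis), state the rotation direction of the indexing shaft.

clockwise

the main motor → shaft 2: external mesh, 1 reversal → CCW.
shaft 2 → shaft 3: driver → idler → driven is 2 external meshes, 2 reversals → CCW.
shaft 3 → the indexing shaft: external mesh, 1 reversal → CW.
4 reversals in total — an even number — so the indexing shaft turns the same way as the main motor.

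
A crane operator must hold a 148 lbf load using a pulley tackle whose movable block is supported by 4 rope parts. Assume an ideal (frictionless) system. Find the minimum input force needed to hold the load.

Block-and-tackle MA = number of supporting rope parts = 4.
Effort = load / MA = 148 / 4 = 37 lbf.

37 lbf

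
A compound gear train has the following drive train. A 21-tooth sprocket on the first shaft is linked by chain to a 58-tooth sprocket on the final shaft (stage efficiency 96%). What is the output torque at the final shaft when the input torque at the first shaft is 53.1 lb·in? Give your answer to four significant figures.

140.8 lb·in

Chain: ratio = 58/21 = 2.7619; torque at the final shaft = 53.1 × 2.7619 × 0.96 = 140.79 lb·in.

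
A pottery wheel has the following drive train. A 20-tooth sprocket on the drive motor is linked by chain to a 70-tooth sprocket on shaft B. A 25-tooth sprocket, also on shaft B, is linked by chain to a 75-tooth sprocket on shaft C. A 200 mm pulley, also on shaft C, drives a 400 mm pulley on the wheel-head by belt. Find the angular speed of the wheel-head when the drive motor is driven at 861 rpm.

41 rpm

chain 70/20 = 3.5 → 861/3.5 = 246 rpm
chain 75/25 = 3 → 246/3 = 82 rpm
belt 400/200 = 2 → 82/2 = 41 rpm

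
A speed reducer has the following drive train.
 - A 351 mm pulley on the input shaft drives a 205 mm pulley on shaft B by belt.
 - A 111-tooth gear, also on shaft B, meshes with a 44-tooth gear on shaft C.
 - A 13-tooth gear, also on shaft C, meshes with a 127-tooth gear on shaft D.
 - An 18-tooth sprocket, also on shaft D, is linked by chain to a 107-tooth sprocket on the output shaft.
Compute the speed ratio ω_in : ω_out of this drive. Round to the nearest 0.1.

13.4

Each stage contributes driven/driver: belt 205/351 = 0.58405, gear mesh 44/111 = 0.3964, gear mesh 127/13 = 9.7692, chain 107/18 = 5.9444.
Overall: 0.58405 × 0.3964 × 9.7692 × 5.9444 = 13.445.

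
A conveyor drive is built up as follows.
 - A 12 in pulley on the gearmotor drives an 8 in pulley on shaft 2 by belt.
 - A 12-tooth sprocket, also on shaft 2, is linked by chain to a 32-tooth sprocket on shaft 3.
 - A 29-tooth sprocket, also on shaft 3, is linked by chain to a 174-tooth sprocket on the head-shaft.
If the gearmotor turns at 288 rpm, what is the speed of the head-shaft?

belt 8/12 = 0.66667 → 288/0.66667 = 432 rpm
chain 32/12 = 2.6667 → 432/2.6667 = 162 rpm
chain 174/29 = 6 → 162/6 = 27 rpm

27 rpm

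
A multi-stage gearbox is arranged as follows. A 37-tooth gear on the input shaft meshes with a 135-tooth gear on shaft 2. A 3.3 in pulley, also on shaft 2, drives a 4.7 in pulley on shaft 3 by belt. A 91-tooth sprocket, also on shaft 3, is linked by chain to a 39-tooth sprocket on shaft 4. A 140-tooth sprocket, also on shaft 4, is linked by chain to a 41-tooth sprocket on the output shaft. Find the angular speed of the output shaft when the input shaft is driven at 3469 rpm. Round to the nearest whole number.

the input shaft → shaft 2 (gear mesh, 135/37): 3469 ÷ 3.6486 = 950.76 rpm
shaft 2 → shaft 3 (belt, 4.7/3.3): 950.76 ÷ 1.4242 = 667.56 rpm
shaft 3 → shaft 4 (chain, 39/91): 667.56 ÷ 0.42857 = 1557.6 rpm
shaft 4 → the output shaft (chain, 41/140): 1557.6 ÷ 0.29286 = 5318.7 rpm

5319 rpm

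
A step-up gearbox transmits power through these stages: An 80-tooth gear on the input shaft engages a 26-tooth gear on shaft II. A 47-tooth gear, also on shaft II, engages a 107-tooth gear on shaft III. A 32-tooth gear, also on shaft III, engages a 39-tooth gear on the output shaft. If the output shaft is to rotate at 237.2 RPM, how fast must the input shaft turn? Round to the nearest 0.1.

213.9 RPM

Overall ratio R = 0.325 × 2.2766 × 1.2188 = 0.90175.
Required input speed = output speed × R = 237.2 × 0.90175 = 213.89 RPM.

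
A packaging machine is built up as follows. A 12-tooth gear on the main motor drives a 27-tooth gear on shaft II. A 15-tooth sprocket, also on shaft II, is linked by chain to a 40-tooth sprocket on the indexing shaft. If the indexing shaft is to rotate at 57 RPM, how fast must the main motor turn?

Overall ratio R = 2.25 × 2.6667 = 6.
Required input speed = output speed × R = 57 × 6 = 342 RPM.

342 RPM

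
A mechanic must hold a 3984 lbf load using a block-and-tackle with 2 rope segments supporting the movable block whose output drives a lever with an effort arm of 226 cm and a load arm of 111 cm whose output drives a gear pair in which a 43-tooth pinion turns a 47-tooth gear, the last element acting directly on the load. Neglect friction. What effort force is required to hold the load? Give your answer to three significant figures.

895 lbf

Block-and-tackle MA = number of supporting rope parts = 2.
Lever MA = effort arm / load arm = 226/111 = 2.036.
Gear pair MA = 47/43 = 1.093.
Combined ideal MA = 2 × 2.036 × 1.093 = 4.4509.
Effort = load / MA = 3984 / 4.4509 = 895.11 lbf.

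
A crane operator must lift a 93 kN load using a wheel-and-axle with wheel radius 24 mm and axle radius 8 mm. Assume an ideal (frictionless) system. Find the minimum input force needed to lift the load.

Wheel-and-axle MA = R/r = 24/8 = 3.
Effort = load / MA = 93 / 3 = 31 kN.

31 kN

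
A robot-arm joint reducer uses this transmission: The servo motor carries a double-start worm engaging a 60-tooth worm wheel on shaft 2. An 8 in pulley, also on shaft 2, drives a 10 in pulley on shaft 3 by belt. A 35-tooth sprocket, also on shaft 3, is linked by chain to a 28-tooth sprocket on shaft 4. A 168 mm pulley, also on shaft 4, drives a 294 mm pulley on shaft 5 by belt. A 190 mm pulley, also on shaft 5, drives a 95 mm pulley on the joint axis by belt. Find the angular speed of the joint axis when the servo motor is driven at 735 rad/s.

28 rad/s

worm 60/2 = 30 → 735/30 = 24.5 rad/s
belt 10/8 = 1.25 → 24.5/1.25 = 19.6 rad/s
chain 28/35 = 0.8 → 19.6/0.8 = 24.5 rad/s
belt 294/168 = 1.75 → 24.5/1.75 = 14 rad/s
belt 95/190 = 0.5 → 14/0.5 = 28 rad/s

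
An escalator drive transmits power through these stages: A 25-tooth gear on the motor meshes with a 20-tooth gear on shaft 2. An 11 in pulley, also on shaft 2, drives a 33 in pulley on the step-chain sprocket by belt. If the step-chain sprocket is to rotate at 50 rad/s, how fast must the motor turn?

120 rad/s

Overall ratio R = 0.8 × 3 = 2.4.
Required input speed = output speed × R = 50 × 2.4 = 120 rad/s.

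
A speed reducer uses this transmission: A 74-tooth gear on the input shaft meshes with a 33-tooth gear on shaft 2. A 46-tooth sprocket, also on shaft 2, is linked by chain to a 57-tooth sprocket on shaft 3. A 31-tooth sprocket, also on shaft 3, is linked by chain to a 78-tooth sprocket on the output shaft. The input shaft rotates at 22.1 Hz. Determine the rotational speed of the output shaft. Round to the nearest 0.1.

gear mesh 33/74 = 0.44595 → 22.1/0.44595 = 49.558 Hz
chain 57/46 = 1.2391 → 49.558/1.2391 = 39.994 Hz
chain 78/31 = 2.5161 → 39.994/2.5161 = 15.895 Hz

15.9 Hz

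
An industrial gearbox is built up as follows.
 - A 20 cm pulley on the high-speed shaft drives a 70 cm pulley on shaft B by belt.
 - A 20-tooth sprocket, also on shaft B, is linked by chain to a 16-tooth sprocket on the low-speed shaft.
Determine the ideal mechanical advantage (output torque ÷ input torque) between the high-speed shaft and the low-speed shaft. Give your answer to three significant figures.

2.80

Each stage contributes driven/driver: belt 70/20 = 3.5, chain 16/20 = 0.8.
Overall: 3.5 × 0.8 = 2.8.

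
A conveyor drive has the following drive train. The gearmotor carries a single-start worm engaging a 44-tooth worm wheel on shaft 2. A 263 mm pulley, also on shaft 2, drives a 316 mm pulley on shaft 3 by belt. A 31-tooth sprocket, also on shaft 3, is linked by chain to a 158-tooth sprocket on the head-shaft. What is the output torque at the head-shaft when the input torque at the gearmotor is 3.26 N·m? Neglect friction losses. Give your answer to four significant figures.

878.4 N·m

worm 44/1 = 44 → τ = 3.26·44 = 143.44 N·m
belt 316/263 = 1.2015 → τ = 143.44·1.2015 = 172.35 N·m
chain 158/31 = 5.0968 → τ = 172.35·5.0968 = 878.41 N·m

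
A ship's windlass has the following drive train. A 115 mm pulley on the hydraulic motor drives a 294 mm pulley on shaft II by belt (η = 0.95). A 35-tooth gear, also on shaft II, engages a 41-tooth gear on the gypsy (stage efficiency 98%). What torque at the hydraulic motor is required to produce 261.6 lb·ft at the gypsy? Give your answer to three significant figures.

Overall ratio R = 2.5565 × 1.1714 = 2.9948; overall efficiency η = 0.95 × 0.98 = 0.9310.
Input torque = output torque / (R × η) = 261.6 / (2.9948 × 0.9310) = 93.826 lb·ft.

93.8 lb·ft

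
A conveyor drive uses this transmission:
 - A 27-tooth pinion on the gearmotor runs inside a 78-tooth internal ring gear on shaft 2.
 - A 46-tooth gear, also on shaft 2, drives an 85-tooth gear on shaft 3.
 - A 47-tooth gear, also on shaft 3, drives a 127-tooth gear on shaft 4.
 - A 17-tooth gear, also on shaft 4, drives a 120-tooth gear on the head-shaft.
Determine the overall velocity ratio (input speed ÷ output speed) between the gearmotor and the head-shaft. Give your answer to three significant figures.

Each stage contributes driven/driver: internal gear 78/27 = 2.8889, gear mesh 85/46 = 1.8478, gear mesh 127/47 = 2.7021, gear mesh 120/17 = 7.0588.
Overall: 2.8889 × 1.8478 × 2.7021 × 7.0588 = 101.82.

102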